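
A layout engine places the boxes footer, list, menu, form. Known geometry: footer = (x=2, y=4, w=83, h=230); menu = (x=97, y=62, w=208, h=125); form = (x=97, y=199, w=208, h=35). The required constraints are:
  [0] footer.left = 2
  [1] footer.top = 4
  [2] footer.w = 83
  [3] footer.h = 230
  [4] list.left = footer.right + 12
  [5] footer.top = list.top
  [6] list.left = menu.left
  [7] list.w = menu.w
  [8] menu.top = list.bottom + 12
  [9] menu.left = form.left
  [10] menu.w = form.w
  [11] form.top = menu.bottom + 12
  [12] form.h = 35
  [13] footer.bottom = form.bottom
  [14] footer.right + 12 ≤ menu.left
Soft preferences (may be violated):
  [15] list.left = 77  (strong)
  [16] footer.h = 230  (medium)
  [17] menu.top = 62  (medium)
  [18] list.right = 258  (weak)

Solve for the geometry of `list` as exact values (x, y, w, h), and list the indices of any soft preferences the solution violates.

list = (x=97, y=4, w=208, h=46)
violated soft preferences: 15, 18

1. list.x = 97  [list.left = footer.right + 12]
2. list.y = 4  [footer.top = list.top]
3. list.w = 208  [list.w = menu.w]
4. list.h = 46  [menu.top = list.bottom + 12]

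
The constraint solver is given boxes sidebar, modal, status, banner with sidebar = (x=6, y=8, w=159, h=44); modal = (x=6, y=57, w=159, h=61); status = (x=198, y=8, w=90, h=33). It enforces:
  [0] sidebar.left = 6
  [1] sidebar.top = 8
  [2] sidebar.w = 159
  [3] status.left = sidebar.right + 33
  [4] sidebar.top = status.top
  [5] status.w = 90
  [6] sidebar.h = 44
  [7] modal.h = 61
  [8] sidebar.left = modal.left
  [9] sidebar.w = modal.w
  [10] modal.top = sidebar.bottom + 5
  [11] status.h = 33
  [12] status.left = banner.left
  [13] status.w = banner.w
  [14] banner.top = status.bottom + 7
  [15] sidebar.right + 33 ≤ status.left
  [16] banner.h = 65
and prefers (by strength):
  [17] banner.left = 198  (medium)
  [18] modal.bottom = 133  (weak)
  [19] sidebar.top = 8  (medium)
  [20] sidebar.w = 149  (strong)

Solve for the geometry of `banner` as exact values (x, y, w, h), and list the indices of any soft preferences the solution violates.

1. banner.x = 198  [status.left = banner.left]
2. banner.w = 90  [status.w = banner.w]
3. banner.y = 48  [banner.top = status.bottom + 7]
4. banner.h = 65  [banner.h = 65]

banner = (x=198, y=48, w=90, h=65)
violated soft preferences: 18, 20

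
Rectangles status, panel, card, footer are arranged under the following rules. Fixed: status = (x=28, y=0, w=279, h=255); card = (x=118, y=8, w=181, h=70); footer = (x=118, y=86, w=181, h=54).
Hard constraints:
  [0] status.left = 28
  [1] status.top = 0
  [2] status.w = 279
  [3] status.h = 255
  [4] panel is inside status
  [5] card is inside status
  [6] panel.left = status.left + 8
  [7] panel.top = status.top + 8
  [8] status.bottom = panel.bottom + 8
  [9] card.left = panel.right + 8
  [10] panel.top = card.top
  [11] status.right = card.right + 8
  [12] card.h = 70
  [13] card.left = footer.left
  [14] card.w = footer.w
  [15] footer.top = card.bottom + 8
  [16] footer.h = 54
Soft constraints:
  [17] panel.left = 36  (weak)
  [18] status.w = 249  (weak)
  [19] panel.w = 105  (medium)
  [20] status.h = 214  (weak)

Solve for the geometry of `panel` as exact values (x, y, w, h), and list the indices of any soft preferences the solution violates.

1. panel.x = 36  [panel.left = status.left + 8]
2. panel.y = 8  [panel.top = status.top + 8]
3. panel.h = 239  [status.bottom = panel.bottom + 8]
4. panel.w = 74  [card.left = panel.right + 8]

panel = (x=36, y=8, w=74, h=239)
violated soft preferences: 18, 19, 20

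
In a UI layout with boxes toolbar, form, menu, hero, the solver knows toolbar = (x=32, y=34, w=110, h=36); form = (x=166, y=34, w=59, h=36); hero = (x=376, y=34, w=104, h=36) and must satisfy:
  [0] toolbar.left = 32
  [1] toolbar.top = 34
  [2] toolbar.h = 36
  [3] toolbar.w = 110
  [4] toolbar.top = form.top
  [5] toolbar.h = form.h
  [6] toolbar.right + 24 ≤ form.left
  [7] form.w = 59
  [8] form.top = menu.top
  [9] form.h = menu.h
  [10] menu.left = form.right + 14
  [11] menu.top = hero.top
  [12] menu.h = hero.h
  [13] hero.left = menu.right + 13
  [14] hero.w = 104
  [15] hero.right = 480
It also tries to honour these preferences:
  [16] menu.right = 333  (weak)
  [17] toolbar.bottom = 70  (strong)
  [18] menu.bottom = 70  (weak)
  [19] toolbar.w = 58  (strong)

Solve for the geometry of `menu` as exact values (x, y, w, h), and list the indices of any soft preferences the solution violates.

1. menu.y = 34  [form.top = menu.top]
2. menu.h = 36  [form.h = menu.h]
3. menu.x = 239  [menu.left = form.right + 14]
4. menu.w = 124  [hero.left = menu.right + 13]

menu = (x=239, y=34, w=124, h=36)
violated soft preferences: 16, 19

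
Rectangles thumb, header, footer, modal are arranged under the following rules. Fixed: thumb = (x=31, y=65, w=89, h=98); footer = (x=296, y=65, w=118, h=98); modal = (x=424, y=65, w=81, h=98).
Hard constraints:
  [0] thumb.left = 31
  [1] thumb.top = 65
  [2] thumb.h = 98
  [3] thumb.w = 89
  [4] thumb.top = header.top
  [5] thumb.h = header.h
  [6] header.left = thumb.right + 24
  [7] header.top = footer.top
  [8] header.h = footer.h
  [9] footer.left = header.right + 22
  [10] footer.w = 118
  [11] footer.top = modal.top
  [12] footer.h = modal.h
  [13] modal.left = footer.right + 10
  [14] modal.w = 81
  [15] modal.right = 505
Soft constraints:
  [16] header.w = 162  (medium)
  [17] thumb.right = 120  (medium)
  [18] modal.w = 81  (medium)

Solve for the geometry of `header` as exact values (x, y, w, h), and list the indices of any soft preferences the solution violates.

1. header.y = 65  [thumb.top = header.top]
2. header.h = 98  [thumb.h = header.h]
3. header.x = 144  [header.left = thumb.right + 24]
4. header.w = 130  [footer.left = header.right + 22]

header = (x=144, y=65, w=130, h=98)
violated soft preferences: 16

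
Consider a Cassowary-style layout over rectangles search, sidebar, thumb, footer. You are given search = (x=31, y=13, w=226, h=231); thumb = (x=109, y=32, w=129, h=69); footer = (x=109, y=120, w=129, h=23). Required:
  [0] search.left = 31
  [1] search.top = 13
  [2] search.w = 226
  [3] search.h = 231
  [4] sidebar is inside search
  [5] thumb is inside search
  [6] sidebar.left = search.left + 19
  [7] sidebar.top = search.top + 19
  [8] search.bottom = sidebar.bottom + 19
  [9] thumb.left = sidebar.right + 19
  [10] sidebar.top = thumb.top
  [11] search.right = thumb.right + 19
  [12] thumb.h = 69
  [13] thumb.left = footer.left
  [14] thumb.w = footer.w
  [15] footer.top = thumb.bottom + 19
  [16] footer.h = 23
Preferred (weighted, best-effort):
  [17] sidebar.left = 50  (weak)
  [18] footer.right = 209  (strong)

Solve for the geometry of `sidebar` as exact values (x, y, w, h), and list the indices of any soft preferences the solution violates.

1. sidebar.x = 50  [sidebar.left = search.left + 19]
2. sidebar.y = 32  [sidebar.top = search.top + 19]
3. sidebar.h = 193  [search.bottom = sidebar.bottom + 19]
4. sidebar.w = 40  [thumb.left = sidebar.right + 19]

sidebar = (x=50, y=32, w=40, h=193)
violated soft preferences: 18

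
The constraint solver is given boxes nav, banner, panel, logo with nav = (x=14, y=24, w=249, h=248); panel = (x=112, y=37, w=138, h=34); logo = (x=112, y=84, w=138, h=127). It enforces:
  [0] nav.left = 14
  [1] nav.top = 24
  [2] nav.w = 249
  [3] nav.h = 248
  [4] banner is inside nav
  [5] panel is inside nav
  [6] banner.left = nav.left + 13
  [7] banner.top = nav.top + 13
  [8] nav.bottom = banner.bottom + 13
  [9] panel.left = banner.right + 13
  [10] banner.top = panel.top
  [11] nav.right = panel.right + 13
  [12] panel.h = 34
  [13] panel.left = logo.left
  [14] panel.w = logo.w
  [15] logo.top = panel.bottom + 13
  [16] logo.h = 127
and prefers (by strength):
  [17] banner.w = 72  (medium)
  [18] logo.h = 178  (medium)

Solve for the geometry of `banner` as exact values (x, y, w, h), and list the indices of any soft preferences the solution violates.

1. banner.x = 27  [banner.left = nav.left + 13]
2. banner.y = 37  [banner.top = nav.top + 13]
3. banner.h = 222  [nav.bottom = banner.bottom + 13]
4. banner.w = 72  [panel.left = banner.right + 13]

banner = (x=27, y=37, w=72, h=222)
violated soft preferences: 18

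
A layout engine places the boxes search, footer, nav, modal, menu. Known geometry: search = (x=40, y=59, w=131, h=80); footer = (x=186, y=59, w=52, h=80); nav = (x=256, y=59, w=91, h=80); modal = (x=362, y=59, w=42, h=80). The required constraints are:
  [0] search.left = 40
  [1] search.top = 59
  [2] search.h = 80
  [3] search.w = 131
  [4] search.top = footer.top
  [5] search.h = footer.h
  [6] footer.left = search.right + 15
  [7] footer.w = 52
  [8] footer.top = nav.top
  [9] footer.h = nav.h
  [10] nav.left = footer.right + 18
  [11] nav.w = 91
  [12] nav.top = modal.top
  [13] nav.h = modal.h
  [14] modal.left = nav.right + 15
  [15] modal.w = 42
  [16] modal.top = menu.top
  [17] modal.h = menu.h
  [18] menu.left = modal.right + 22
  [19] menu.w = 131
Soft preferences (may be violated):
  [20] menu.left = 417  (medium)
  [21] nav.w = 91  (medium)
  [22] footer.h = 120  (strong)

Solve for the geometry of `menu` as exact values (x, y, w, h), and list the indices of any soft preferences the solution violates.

menu = (x=426, y=59, w=131, h=80)
violated soft preferences: 20, 22

1. menu.y = 59  [modal.top = menu.top]
2. menu.h = 80  [modal.h = menu.h]
3. menu.x = 426  [menu.left = modal.right + 22]
4. menu.w = 131  [menu.w = 131]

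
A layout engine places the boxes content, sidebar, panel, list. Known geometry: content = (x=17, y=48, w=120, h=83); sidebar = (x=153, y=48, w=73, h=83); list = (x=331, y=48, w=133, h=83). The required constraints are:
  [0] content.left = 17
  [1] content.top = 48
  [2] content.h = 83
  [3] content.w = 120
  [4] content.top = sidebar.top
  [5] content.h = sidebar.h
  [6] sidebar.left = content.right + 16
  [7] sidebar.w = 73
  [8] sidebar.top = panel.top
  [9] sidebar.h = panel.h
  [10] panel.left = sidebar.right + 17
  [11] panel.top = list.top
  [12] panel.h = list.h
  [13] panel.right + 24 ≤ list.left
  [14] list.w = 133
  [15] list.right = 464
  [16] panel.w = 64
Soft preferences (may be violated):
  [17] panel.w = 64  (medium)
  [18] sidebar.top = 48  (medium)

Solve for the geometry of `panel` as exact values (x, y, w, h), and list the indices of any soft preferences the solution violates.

panel = (x=243, y=48, w=64, h=83)
violated soft preferences: none

1. panel.y = 48  [sidebar.top = panel.top]
2. panel.h = 83  [sidebar.h = panel.h]
3. panel.x = 243  [panel.left = sidebar.right + 17]
4. panel.w = 64  [panel.w = 64]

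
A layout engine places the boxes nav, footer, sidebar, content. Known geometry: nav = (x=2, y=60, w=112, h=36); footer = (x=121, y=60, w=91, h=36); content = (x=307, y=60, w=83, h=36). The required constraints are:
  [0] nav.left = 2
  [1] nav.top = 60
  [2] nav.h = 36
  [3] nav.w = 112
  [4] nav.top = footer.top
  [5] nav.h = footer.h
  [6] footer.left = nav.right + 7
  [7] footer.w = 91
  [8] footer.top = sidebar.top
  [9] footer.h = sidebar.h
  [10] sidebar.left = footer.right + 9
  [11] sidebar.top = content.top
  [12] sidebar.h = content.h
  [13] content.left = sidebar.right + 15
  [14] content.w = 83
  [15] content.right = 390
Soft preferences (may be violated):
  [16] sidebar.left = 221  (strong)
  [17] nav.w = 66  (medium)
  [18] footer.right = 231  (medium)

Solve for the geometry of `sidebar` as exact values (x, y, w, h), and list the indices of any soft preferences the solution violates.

1. sidebar.y = 60  [footer.top = sidebar.top]
2. sidebar.h = 36  [footer.h = sidebar.h]
3. sidebar.x = 221  [sidebar.left = footer.right + 9]
4. sidebar.w = 71  [content.left = sidebar.right + 15]

sidebar = (x=221, y=60, w=71, h=36)
violated soft preferences: 17, 18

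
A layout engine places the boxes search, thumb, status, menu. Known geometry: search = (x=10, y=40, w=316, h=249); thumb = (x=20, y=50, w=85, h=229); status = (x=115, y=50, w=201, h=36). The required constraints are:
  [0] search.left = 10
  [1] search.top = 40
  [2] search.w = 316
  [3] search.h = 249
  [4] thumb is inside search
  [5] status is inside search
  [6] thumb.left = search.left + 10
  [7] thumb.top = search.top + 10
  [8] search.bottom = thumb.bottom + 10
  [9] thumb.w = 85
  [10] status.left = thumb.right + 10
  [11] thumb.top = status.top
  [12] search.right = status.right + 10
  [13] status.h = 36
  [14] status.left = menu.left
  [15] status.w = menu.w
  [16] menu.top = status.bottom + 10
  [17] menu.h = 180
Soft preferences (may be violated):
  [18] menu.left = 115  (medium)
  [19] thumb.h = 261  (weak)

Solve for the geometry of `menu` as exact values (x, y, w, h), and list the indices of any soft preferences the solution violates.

menu = (x=115, y=96, w=201, h=180)
violated soft preferences: 19

1. menu.x = 115  [status.left = menu.left]
2. menu.w = 201  [status.w = menu.w]
3. menu.y = 96  [menu.top = status.bottom + 10]
4. menu.h = 180  [menu.h = 180]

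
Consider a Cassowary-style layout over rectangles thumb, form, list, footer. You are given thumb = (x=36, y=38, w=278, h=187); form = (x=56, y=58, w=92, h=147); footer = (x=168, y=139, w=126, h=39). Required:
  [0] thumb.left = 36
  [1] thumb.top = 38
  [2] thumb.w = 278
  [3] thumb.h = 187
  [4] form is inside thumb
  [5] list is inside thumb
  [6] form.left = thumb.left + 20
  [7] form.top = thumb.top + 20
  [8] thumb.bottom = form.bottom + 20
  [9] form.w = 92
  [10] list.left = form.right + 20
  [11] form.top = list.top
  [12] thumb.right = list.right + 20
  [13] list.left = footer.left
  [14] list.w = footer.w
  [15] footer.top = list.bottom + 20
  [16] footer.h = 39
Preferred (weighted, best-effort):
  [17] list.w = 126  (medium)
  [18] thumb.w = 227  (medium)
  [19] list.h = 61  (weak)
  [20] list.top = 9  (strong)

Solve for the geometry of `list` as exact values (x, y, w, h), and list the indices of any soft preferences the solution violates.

1. list.x = 168  [list.left = form.right + 20]
2. list.y = 58  [form.top = list.top]
3. list.w = 126  [thumb.right = list.right + 20]
4. list.h = 61  [footer.top = list.bottom + 20]

list = (x=168, y=58, w=126, h=61)
violated soft preferences: 18, 20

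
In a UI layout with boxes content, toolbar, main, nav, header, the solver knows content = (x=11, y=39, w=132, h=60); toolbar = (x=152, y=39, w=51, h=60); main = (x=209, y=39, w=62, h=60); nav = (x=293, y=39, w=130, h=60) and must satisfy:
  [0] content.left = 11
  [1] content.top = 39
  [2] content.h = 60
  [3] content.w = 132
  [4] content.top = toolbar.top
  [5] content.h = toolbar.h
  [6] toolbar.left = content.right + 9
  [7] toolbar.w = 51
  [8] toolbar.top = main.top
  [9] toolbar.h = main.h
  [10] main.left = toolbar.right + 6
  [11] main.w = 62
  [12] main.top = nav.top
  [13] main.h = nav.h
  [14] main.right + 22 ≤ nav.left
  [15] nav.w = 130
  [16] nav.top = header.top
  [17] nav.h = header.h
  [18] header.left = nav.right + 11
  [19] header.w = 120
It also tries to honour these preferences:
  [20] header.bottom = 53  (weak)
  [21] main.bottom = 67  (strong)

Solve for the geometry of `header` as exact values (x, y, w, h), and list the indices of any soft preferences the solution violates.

header = (x=434, y=39, w=120, h=60)
violated soft preferences: 20, 21

1. header.y = 39  [nav.top = header.top]
2. header.h = 60  [nav.h = header.h]
3. header.x = 434  [header.left = nav.right + 11]
4. header.w = 120  [header.w = 120]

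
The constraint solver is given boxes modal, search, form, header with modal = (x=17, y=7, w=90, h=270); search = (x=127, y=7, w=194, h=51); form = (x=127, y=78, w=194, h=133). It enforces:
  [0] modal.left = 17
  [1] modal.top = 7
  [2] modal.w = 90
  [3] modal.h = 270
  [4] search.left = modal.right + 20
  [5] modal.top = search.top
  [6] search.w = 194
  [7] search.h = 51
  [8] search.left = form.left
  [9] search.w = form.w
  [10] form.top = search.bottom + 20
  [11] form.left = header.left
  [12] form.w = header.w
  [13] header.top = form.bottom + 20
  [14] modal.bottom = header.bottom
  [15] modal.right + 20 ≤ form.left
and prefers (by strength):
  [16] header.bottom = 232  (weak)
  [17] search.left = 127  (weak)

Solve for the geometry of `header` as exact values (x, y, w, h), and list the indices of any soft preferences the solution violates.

header = (x=127, y=231, w=194, h=46)
violated soft preferences: 16

1. header.x = 127  [form.left = header.left]
2. header.w = 194  [form.w = header.w]
3. header.y = 231  [header.top = form.bottom + 20]
4. header.h = 46  [modal.bottom = header.bottom]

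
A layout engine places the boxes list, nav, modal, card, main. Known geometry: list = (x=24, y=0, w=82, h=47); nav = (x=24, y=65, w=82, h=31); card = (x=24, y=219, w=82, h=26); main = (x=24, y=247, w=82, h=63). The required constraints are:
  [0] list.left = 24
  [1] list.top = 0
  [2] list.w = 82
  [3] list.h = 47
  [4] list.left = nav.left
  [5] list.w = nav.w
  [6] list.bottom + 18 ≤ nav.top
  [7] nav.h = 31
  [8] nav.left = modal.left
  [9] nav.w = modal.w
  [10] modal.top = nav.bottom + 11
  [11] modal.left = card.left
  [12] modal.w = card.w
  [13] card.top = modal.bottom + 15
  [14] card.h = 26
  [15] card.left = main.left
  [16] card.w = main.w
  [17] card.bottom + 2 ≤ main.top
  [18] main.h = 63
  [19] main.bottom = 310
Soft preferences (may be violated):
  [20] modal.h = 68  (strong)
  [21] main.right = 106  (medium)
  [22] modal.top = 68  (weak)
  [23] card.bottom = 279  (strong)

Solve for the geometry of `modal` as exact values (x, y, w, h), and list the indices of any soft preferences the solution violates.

1. modal.x = 24  [nav.left = modal.left]
2. modal.w = 82  [nav.w = modal.w]
3. modal.y = 107  [modal.top = nav.bottom + 11]
4. modal.h = 97  [card.top = modal.bottom + 15]

modal = (x=24, y=107, w=82, h=97)
violated soft preferences: 20, 22, 23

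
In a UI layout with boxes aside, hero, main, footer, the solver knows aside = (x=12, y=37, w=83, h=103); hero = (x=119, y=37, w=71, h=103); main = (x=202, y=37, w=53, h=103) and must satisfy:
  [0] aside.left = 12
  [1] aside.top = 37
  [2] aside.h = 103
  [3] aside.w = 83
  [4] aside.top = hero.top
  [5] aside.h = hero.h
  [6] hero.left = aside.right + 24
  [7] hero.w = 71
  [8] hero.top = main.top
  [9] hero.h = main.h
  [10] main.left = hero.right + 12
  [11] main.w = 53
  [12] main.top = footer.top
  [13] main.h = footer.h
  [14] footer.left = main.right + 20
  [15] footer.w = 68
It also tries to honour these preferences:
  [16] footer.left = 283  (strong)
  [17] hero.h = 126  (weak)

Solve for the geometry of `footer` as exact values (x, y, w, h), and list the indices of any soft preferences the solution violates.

footer = (x=275, y=37, w=68, h=103)
violated soft preferences: 16, 17

1. footer.y = 37  [main.top = footer.top]
2. footer.h = 103  [main.h = footer.h]
3. footer.x = 275  [footer.left = main.right + 20]
4. footer.w = 68  [footer.w = 68]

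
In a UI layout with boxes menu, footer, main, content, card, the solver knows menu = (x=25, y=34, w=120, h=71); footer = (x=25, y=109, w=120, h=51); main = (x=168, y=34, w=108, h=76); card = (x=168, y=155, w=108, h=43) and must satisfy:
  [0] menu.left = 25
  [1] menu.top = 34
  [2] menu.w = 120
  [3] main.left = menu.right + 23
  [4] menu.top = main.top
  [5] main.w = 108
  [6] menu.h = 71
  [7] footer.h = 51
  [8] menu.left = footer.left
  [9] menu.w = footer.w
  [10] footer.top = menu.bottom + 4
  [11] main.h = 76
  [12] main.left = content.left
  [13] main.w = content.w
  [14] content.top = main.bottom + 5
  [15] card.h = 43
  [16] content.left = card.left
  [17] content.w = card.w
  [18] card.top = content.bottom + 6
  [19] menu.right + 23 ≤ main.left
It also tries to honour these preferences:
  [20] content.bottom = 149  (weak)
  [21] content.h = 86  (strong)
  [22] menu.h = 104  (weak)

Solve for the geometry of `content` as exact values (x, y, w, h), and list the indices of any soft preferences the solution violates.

content = (x=168, y=115, w=108, h=34)
violated soft preferences: 21, 22

1. content.x = 168  [main.left = content.left]
2. content.w = 108  [main.w = content.w]
3. content.y = 115  [content.top = main.bottom + 5]
4. content.h = 34  [card.top = content.bottom + 6]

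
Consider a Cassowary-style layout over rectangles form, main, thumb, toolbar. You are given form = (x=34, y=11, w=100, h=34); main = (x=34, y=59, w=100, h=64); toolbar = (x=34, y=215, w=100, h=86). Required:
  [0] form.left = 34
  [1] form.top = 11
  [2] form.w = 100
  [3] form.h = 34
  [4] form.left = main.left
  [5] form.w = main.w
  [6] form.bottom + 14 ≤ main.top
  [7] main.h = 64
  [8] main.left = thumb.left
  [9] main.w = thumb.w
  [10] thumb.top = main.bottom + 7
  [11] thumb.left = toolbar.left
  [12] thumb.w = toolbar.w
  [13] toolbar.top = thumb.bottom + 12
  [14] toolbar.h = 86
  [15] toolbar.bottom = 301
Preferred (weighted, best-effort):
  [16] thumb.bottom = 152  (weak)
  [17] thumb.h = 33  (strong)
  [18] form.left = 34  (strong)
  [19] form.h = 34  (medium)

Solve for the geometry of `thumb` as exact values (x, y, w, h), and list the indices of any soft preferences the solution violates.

1. thumb.x = 34  [main.left = thumb.left]
2. thumb.w = 100  [main.w = thumb.w]
3. thumb.y = 130  [thumb.top = main.bottom + 7]
4. thumb.h = 73  [toolbar.top = thumb.bottom + 12]

thumb = (x=34, y=130, w=100, h=73)
violated soft preferences: 16, 17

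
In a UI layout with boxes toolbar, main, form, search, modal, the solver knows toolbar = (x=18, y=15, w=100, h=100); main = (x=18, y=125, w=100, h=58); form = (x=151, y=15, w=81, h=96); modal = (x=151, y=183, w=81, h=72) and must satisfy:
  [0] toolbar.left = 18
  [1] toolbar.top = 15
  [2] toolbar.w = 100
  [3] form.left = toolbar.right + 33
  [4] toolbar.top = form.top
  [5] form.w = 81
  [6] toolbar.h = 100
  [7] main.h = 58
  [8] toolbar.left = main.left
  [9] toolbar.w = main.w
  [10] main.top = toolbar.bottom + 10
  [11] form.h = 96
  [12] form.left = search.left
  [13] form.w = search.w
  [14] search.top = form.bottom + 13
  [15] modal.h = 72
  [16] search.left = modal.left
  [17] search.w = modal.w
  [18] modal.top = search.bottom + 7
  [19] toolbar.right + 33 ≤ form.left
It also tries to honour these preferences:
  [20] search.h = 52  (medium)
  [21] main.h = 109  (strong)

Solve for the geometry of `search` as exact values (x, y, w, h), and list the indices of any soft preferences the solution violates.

search = (x=151, y=124, w=81, h=52)
violated soft preferences: 21

1. search.x = 151  [form.left = search.left]
2. search.w = 81  [form.w = search.w]
3. search.y = 124  [search.top = form.bottom + 13]
4. search.h = 52  [modal.top = search.bottom + 7]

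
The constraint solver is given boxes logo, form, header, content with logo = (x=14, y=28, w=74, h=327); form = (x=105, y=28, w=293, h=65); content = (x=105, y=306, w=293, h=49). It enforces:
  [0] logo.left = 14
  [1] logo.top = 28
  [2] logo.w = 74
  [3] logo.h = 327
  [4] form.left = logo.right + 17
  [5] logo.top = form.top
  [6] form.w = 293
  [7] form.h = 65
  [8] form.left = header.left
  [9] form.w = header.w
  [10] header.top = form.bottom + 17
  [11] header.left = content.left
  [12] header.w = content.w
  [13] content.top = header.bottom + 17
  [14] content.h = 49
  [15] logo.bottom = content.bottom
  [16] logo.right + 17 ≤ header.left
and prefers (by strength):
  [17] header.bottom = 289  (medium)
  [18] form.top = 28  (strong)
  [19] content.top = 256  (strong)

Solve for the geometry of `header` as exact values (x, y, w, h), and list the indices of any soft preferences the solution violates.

1. header.x = 105  [form.left = header.left]
2. header.w = 293  [form.w = header.w]
3. header.y = 110  [header.top = form.bottom + 17]
4. header.h = 179  [content.top = header.bottom + 17]

header = (x=105, y=110, w=293, h=179)
violated soft preferences: 19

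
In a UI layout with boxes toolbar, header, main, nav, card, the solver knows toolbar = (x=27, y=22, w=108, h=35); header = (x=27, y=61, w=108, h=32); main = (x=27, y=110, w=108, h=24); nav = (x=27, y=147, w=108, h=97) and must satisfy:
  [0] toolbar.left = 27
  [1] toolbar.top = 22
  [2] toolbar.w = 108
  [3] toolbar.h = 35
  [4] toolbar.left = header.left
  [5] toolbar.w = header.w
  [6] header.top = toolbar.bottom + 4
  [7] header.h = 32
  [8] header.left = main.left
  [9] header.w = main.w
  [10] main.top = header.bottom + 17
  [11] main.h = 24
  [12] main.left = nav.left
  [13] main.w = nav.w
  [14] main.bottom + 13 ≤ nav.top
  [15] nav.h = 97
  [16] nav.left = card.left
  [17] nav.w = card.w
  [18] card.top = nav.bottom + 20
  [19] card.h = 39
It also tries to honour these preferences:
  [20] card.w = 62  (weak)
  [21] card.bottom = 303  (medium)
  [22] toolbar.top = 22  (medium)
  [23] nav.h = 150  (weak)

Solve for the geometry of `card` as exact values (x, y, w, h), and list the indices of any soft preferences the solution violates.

card = (x=27, y=264, w=108, h=39)
violated soft preferences: 20, 23

1. card.x = 27  [nav.left = card.left]
2. card.w = 108  [nav.w = card.w]
3. card.y = 264  [card.top = nav.bottom + 20]
4. card.h = 39  [card.h = 39]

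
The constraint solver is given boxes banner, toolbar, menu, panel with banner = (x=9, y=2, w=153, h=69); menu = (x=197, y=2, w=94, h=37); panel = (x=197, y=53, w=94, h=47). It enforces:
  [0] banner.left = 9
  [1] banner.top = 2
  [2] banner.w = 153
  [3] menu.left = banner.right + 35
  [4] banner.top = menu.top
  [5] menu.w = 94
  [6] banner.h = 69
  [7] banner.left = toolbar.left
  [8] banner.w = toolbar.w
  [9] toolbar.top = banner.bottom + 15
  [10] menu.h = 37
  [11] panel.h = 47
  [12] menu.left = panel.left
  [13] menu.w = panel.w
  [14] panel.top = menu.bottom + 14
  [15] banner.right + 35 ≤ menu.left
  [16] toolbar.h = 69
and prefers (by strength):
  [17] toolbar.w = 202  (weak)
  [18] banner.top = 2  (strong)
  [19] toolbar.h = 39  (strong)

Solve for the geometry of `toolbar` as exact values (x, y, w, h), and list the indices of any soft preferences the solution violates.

1. toolbar.x = 9  [banner.left = toolbar.left]
2. toolbar.w = 153  [banner.w = toolbar.w]
3. toolbar.y = 86  [toolbar.top = banner.bottom + 15]
4. toolbar.h = 69  [toolbar.h = 69]

toolbar = (x=9, y=86, w=153, h=69)
violated soft preferences: 17, 19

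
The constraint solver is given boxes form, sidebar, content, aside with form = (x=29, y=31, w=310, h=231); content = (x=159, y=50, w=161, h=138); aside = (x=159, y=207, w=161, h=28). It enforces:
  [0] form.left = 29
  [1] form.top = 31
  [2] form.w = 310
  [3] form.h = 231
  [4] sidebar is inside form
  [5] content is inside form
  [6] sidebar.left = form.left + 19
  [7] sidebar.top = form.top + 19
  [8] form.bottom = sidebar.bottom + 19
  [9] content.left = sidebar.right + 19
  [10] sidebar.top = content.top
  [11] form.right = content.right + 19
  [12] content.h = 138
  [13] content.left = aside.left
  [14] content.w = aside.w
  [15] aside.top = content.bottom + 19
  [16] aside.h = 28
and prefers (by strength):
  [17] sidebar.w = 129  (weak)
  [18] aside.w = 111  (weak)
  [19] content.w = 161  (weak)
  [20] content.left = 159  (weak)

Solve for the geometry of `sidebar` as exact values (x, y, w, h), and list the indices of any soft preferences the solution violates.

sidebar = (x=48, y=50, w=92, h=193)
violated soft preferences: 17, 18

1. sidebar.x = 48  [sidebar.left = form.left + 19]
2. sidebar.y = 50  [sidebar.top = form.top + 19]
3. sidebar.h = 193  [form.bottom = sidebar.bottom + 19]
4. sidebar.w = 92  [content.left = sidebar.right + 19]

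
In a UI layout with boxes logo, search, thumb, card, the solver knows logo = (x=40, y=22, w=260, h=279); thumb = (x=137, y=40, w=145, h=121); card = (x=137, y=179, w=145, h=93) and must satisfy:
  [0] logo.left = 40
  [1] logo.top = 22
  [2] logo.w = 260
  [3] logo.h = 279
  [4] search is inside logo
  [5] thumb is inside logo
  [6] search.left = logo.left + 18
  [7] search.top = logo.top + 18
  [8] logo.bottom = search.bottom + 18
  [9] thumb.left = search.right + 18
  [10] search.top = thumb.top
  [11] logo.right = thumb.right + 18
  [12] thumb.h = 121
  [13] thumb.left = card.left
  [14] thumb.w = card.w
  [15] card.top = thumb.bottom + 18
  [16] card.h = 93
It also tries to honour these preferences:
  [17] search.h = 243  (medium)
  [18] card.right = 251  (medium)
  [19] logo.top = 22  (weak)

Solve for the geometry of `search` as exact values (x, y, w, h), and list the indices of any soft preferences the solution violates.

1. search.x = 58  [search.left = logo.left + 18]
2. search.y = 40  [search.top = logo.top + 18]
3. search.h = 243  [logo.bottom = search.bottom + 18]
4. search.w = 61  [thumb.left = search.right + 18]

search = (x=58, y=40, w=61, h=243)
violated soft preferences: 18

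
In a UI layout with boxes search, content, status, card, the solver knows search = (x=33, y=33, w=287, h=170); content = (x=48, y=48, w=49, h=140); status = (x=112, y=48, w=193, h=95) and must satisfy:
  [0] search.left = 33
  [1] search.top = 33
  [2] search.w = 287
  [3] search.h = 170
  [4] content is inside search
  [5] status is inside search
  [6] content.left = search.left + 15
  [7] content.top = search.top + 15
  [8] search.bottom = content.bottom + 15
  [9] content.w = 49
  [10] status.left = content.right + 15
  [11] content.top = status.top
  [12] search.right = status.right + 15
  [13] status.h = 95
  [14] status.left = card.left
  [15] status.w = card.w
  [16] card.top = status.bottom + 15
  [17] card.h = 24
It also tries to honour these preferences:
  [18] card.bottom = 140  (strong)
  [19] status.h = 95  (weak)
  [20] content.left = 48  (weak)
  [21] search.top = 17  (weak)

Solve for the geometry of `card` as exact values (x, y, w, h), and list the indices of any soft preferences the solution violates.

card = (x=112, y=158, w=193, h=24)
violated soft preferences: 18, 21

1. card.x = 112  [status.left = card.left]
2. card.w = 193  [status.w = card.w]
3. card.y = 158  [card.top = status.bottom + 15]
4. card.h = 24  [card.h = 24]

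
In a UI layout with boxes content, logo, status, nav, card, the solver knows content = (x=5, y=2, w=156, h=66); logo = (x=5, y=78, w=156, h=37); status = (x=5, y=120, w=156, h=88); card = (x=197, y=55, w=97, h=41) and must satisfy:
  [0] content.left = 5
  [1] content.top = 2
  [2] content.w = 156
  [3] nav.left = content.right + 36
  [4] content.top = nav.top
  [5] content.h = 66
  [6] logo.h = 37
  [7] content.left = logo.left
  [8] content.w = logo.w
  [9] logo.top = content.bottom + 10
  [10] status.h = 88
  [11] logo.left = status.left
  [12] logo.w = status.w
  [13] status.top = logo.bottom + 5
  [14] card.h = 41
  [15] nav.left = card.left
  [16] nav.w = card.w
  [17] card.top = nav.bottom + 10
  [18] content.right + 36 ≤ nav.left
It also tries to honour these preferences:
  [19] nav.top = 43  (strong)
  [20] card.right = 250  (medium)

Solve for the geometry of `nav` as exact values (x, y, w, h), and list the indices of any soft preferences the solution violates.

nav = (x=197, y=2, w=97, h=43)
violated soft preferences: 19, 20

1. nav.x = 197  [nav.left = content.right + 36]
2. nav.y = 2  [content.top = nav.top]
3. nav.w = 97  [nav.w = card.w]
4. nav.h = 43  [card.top = nav.bottom + 10]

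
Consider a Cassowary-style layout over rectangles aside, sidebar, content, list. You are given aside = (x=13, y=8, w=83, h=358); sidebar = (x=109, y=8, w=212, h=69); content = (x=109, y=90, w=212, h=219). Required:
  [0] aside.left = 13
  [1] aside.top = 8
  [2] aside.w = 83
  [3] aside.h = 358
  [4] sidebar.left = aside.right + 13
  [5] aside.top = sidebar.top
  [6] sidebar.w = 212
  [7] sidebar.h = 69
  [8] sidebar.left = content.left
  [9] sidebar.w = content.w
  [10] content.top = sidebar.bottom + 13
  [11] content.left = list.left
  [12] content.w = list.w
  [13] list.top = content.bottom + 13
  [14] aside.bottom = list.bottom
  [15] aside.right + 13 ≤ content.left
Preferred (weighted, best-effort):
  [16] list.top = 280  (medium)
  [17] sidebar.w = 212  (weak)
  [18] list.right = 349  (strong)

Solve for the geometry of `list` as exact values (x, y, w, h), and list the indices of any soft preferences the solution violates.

1. list.x = 109  [content.left = list.left]
2. list.w = 212  [content.w = list.w]
3. list.y = 322  [list.top = content.bottom + 13]
4. list.h = 44  [aside.bottom = list.bottom]

list = (x=109, y=322, w=212, h=44)
violated soft preferences: 16, 18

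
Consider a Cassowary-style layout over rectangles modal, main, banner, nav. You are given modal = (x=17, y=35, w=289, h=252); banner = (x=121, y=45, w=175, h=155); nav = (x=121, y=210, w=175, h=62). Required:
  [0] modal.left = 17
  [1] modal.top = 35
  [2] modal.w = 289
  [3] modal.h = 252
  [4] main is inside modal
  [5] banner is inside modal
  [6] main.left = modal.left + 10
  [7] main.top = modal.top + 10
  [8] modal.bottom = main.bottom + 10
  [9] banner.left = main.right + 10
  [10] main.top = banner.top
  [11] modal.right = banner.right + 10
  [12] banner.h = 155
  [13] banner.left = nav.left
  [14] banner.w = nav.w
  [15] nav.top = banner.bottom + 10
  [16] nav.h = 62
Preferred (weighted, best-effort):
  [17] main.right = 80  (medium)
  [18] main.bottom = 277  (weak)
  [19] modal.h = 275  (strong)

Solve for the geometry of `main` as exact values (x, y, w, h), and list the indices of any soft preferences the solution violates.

main = (x=27, y=45, w=84, h=232)
violated soft preferences: 17, 19

1. main.x = 27  [main.left = modal.left + 10]
2. main.y = 45  [main.top = modal.top + 10]
3. main.h = 232  [modal.bottom = main.bottom + 10]
4. main.w = 84  [banner.left = main.right + 10]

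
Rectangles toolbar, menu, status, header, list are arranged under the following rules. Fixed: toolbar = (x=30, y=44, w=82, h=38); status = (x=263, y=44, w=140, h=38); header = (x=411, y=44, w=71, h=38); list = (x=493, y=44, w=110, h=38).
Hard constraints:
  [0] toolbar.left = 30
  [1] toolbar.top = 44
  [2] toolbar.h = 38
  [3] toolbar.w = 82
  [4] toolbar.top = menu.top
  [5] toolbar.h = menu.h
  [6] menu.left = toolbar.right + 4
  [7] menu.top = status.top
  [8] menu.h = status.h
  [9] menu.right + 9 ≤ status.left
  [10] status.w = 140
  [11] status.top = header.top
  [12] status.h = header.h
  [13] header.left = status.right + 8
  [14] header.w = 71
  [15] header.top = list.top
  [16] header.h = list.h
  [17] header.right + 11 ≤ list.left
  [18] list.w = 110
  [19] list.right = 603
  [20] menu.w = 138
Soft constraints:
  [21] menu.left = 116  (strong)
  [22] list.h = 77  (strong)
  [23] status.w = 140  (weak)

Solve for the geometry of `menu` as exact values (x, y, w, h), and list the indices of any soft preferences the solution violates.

menu = (x=116, y=44, w=138, h=38)
violated soft preferences: 22

1. menu.y = 44  [toolbar.top = menu.top]
2. menu.h = 38  [toolbar.h = menu.h]
3. menu.x = 116  [menu.left = toolbar.right + 4]
4. menu.w = 138  [menu.w = 138]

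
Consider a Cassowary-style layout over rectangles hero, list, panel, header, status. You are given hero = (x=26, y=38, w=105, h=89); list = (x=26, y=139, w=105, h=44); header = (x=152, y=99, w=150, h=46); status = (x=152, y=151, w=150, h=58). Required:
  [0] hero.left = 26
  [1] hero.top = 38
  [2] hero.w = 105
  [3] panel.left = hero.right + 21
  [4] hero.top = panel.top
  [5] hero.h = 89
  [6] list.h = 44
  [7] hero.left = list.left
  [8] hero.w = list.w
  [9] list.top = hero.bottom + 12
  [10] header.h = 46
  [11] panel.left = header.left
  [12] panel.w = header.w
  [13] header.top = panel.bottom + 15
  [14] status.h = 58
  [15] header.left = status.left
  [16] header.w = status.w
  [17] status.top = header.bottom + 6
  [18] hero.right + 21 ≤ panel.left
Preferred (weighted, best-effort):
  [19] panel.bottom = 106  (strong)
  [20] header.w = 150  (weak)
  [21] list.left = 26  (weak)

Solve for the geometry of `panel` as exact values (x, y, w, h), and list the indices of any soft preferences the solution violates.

panel = (x=152, y=38, w=150, h=46)
violated soft preferences: 19

1. panel.x = 152  [panel.left = hero.right + 21]
2. panel.y = 38  [hero.top = panel.top]
3. panel.w = 150  [panel.w = header.w]
4. panel.h = 46  [header.top = panel.bottom + 15]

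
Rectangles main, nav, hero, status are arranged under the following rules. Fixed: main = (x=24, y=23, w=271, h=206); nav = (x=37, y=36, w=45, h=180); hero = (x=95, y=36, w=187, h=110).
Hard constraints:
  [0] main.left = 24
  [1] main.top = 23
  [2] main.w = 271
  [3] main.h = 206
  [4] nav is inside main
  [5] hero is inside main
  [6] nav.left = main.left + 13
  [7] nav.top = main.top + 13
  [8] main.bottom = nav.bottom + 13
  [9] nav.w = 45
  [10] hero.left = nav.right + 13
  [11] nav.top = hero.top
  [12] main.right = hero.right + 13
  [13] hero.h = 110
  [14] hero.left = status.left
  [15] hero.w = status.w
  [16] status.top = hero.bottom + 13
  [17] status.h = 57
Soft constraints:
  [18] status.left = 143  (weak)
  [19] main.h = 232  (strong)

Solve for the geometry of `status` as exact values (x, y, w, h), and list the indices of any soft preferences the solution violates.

status = (x=95, y=159, w=187, h=57)
violated soft preferences: 18, 19

1. status.x = 95  [hero.left = status.left]
2. status.w = 187  [hero.w = status.w]
3. status.y = 159  [status.top = hero.bottom + 13]
4. status.h = 57  [status.h = 57]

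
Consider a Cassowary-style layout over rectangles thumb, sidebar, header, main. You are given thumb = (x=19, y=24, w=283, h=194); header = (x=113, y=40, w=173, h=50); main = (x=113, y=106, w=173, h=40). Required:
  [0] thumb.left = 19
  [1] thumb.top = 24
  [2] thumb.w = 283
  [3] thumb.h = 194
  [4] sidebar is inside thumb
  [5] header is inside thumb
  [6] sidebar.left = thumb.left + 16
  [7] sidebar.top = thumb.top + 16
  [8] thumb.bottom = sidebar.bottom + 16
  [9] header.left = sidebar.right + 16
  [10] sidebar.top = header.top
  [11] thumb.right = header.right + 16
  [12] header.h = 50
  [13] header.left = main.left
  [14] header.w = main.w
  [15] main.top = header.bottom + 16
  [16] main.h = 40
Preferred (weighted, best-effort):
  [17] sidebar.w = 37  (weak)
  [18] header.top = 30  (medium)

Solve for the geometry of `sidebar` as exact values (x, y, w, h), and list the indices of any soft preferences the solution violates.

sidebar = (x=35, y=40, w=62, h=162)
violated soft preferences: 17, 18

1. sidebar.x = 35  [sidebar.left = thumb.left + 16]
2. sidebar.y = 40  [sidebar.top = thumb.top + 16]
3. sidebar.h = 162  [thumb.bottom = sidebar.bottom + 16]
4. sidebar.w = 62  [header.left = sidebar.right + 16]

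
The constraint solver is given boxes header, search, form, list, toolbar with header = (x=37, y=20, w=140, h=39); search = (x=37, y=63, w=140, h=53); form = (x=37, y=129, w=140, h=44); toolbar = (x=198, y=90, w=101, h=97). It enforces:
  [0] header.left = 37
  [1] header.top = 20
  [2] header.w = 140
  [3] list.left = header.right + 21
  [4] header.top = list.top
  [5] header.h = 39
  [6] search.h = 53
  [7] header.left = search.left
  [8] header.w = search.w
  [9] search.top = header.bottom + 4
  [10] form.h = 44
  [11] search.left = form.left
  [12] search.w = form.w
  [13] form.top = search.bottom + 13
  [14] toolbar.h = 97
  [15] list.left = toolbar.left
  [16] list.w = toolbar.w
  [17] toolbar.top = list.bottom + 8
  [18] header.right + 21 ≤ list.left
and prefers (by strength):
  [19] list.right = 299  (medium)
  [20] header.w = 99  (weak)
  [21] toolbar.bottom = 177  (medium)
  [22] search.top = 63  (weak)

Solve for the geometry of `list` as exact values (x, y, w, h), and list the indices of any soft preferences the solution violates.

1. list.x = 198  [list.left = header.right + 21]
2. list.y = 20  [header.top = list.top]
3. list.w = 101  [list.w = toolbar.w]
4. list.h = 62  [toolbar.top = list.bottom + 8]

list = (x=198, y=20, w=101, h=62)
violated soft preferences: 20, 21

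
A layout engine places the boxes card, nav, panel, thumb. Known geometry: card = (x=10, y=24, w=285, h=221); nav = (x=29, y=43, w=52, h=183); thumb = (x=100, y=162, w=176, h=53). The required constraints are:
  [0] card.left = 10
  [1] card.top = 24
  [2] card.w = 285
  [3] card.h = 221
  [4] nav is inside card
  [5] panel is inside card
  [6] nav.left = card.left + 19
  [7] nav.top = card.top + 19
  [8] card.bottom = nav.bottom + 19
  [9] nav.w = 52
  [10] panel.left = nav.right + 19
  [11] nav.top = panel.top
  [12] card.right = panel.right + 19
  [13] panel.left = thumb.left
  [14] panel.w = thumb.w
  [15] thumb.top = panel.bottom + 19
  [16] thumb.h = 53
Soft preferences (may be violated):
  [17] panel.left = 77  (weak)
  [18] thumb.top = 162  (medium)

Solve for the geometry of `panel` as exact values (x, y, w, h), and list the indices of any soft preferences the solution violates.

panel = (x=100, y=43, w=176, h=100)
violated soft preferences: 17

1. panel.x = 100  [panel.left = nav.right + 19]
2. panel.y = 43  [nav.top = panel.top]
3. panel.w = 176  [card.right = panel.right + 19]
4. panel.h = 100  [thumb.top = panel.bottom + 19]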